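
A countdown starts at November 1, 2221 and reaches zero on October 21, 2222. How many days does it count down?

354

Nov 1, 2221 → Dec 1, 2221: 30 days (November has 30).
Dec 1, 2221 → Jan 1, 2222: 31 days (December has 31).
Jan 1, 2222 → Feb 1, 2222: 31 days (January has 31).
Feb 1, 2222 → Mar 1, 2222: 28 days (February has 28).
Mar 1, 2222 → Apr 1, 2222: 31 days (March has 31).
Apr 1, 2222 → May 1, 2222: 30 days (April has 30).
May 1, 2222 → Jun 1, 2222: 31 days (May has 31).
Jun 1, 2222 → Jul 1, 2222: 30 days (June has 30).
Jul 1, 2222 → Aug 1, 2222: 31 days (July has 31).
Aug 1, 2222 → Sep 1, 2222: 31 days (August has 31).
Sep 1, 2222 → Oct 1, 2222: 30 days (September has 30).
Oct 1, 2222 → Oct 21, 2222: 20 days.
Total: 354 days.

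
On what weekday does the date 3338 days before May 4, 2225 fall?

Thursday

First find the weekday of May 4, 2225. Doomsday rule: the anchor day for the 2200s is Friday. For year 25: 25÷12 = 2 r 1, and 1÷4 = 0, so 2+1+0 = 3.
Friday + 3 ≡ Monday — that's 2225's doomsday.
In May the doomsday date is May 9.
May 4 is 5 days before May 9; 5 mod 7 = 5, so Monday − 5 = Wednesday.
3338 mod 7 = 6, so 3338 days before a Wednesday is Wednesday − 6 = Thursday.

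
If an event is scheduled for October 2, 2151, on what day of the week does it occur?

Doomsday rule: the anchor day for the 2100s is Sunday. For year 51: 51÷12 = 4 r 3, and 3÷4 = 0, so 4+3+0 = 7.
Sunday + 7 ≡ Sunday — that's 2151's doomsday.
In October the doomsday date is Oct 10.
Oct 2 is 8 days before Oct 10; 8 mod 7 = 1, so Sunday − 1 = Saturday.

Saturday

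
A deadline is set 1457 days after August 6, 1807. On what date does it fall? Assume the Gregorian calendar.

+366 (one year; includes Feb 29, 1808) → Aug 6, 1808 (1091 left).
+365 (one year) → Aug 6, 1809 (726 left).
+365 (one year) → Aug 6, 1810 (361 left).
Aug has 31 days: +26 → Sep 1, 1810 (335 left).
Sep has 30 days: +30 → Oct 1, 1810 (305 left).
Oct has 31 days: +31 → Nov 1, 1810 (274 left).
Nov has 30 days: +30 → Dec 1, 1810 (244 left).
Dec has 31 days: +31 → Jan 1, 1811 (213 left).
Jan has 31 days: +31 → Feb 1, 1811 (182 left).
Feb has 28 days: +28 → Mar 1, 1811 (154 left).
Mar has 31 days: +31 → Apr 1, 1811 (123 left).
Apr has 30 days: +30 → May 1, 1811 (93 left).
May has 31 days: +31 → Jun 1, 1811 (62 left).
Jun has 30 days: +30 → Jul 1, 1811 (32 left).
Jul has 31 days: +31 → Aug 1, 1811 (1 left).
+1 → Aug 2, 1811.

August 2, 1811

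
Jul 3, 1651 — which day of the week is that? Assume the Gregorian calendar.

Doomsday rule: the anchor day for the 1600s is Tuesday. For year 51: 51÷12 = 4 r 3, and 3÷4 = 0, so 4+3+0 = 7.
Tuesday + 7 ≡ Tuesday — that's 1651's doomsday.
In July the doomsday date is Jul 11.
Jul 3 is 8 days before Jul 11; 8 mod 7 = 1, so Tuesday − 1 = Monday.

Monday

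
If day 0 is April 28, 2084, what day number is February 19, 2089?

1758

Apr 28, 2084 → Apr 28, 2085: 365 days.
Apr 28, 2085 → Apr 28, 2086: 365 days.
Apr 28, 2086 → Apr 28, 2087: 365 days.
Apr 28, 2087 → Apr 28, 2088: 366 days (Feb 29, 2088 is in that span).
Apr 28, 2088 → May 28, 2088: 30 days (April has 30).
May 28, 2088 → Jun 28, 2088: 31 days (May has 31).
Jun 28, 2088 → Jul 28, 2088: 30 days (June has 30).
Jul 28, 2088 → Aug 28, 2088: 31 days (July has 31).
Aug 28, 2088 → Sep 28, 2088: 31 days (August has 31).
Sep 28, 2088 → Oct 28, 2088: 30 days (September has 30).
Oct 28, 2088 → Nov 28, 2088: 31 days (October has 31).
Nov 28, 2088 → Dec 28, 2088: 30 days (November has 30).
Dec 28, 2088 → Jan 28, 2089: 31 days (December has 31).
Jan 28, 2089 → Feb 19, 2089: 22 days.
Total: 1758 days.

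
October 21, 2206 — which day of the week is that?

Tuesday

January 1, 2206 is a Wednesday.
Jan 1, 2206 → Feb 1, 2206: 31 days (January has 31).
Feb 1, 2206 → Mar 1, 2206: 28 days (February has 28).
Mar 1, 2206 → Apr 1, 2206: 31 days (March has 31).
Apr 1, 2206 → May 1, 2206: 30 days (April has 30).
May 1, 2206 → Jun 1, 2206: 31 days (May has 31).
Jun 1, 2206 → Jul 1, 2206: 30 days (June has 30).
Jul 1, 2206 → Aug 1, 2206: 31 days (July has 31).
Aug 1, 2206 → Sep 1, 2206: 31 days (August has 31).
Sep 1, 2206 → Oct 1, 2206: 30 days (September has 30).
Oct 1, 2206 → Oct 21, 2206: 20 days.
Total: 293 days.
293 mod 7 = 6, so Wednesday + 6 = Tuesday.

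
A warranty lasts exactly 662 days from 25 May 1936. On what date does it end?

March 18, 1938

+365 (one year) → May 25, 1937 (297 left).
May has 31 days: +7 → Jun 1, 1937 (290 left).
Jun has 30 days: +30 → Jul 1, 1937 (260 left).
Jul has 31 days: +31 → Aug 1, 1937 (229 left).
Aug has 31 days: +31 → Sep 1, 1937 (198 left).
Sep has 30 days: +30 → Oct 1, 1937 (168 left).
Oct has 31 days: +31 → Nov 1, 1937 (137 left).
Nov has 30 days: +30 → Dec 1, 1937 (107 left).
Dec has 31 days: +31 → Jan 1, 1938 (76 left).
Jan has 31 days: +31 → Feb 1, 1938 (45 left).
Feb has 28 days: +28 → Mar 1, 1938 (17 left).
+17 → Mar 18, 1938.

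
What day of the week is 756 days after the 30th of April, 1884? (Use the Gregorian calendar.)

Wednesday

First find the weekday of Apr 30, 1884. Doomsday rule: the anchor day for the 1800s is Friday. For year 84: 84÷12 = 7 r 0, and 0÷4 = 0, so 7+0+0 = 7.
Friday + 7 ≡ Friday — that's 1884's doomsday.
In April the doomsday date is Apr 4.
Apr 30 is 26 days after Apr 4; 26 mod 7 = 5, so Friday + 5 = Wednesday.
756 mod 7 = 0, so 756 days after a Wednesday is Wednesday + 0 = Wednesday.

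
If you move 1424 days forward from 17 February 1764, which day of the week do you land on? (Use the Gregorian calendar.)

Monday

Feb 17, 1764 is a Friday.
1424 mod 7 = 3, so 1424 days after a Friday is Friday + 3 = Monday.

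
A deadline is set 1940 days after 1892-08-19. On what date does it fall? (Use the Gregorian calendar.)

December 11, 1897

+365 (one year) → Aug 19, 1893 (1575 left).
+365 (one year) → Aug 19, 1894 (1210 left).
+365 (one year) → Aug 19, 1895 (845 left).
+366 (one year; includes Feb 29, 1896) → Aug 19, 1896 (479 left).
+365 (one year) → Aug 19, 1897 (114 left).
Aug has 31 days: +13 → Sep 1, 1897 (101 left).
Sep has 30 days: +30 → Oct 1, 1897 (71 left).
Oct has 31 days: +31 → Nov 1, 1897 (40 left).
Nov has 30 days: +30 → Dec 1, 1897 (10 left).
+10 → Dec 11, 1897.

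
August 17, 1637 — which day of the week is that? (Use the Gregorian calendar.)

Monday

Doomsday rule: the anchor day for the 1600s is Tuesday. For year 37: 37÷12 = 3 r 1, and 1÷4 = 0, so 3+1+0 = 4.
Tuesday + 4 ≡ Saturday — that's 1637's doomsday.
In August the doomsday date is Aug 8.
Aug 17 is 9 days after Aug 8; 9 mod 7 = 2, so Saturday + 2 = Monday.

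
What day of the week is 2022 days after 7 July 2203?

Jul 7, 2203 is a Thursday.
2022 mod 7 = 6, so 2022 days after a Thursday is Thursday + 6 = Wednesday.

Wednesday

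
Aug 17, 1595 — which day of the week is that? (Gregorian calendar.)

Thursday

Doomsday rule: the anchor day for the 1500s is Wednesday. For year 95: 95÷12 = 7 r 11, and 11÷4 = 2, so 7+11+2 = 20.
Wednesday + 20 ≡ Tuesday — that's 1595's doomsday.
In August the doomsday date is Aug 8.
Aug 17 is 9 days after Aug 8; 9 mod 7 = 2, so Tuesday + 2 = Thursday.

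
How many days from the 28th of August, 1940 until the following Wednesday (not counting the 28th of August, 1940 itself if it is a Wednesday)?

7

Aug 28, 1940 is a Wednesday.
From Wednesday to the next Wednesday is 7 days.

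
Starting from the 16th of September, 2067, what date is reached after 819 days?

+366 (one year; includes Feb 29, 2068) → Sep 16, 2068 (453 left).
+365 (one year) → Sep 16, 2069 (88 left).
Sep has 30 days: +15 → Oct 1, 2069 (73 left).
Oct has 31 days: +31 → Nov 1, 2069 (42 left).
Nov has 30 days: +30 → Dec 1, 2069 (12 left).
+12 → Dec 13, 2069.

December 13, 2069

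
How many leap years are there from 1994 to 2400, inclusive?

99

Multiples of 4 in [1994,2400]: 102.
Of those, multiples of 100: 5 (not leap unless ÷400).
Multiples of 400: 2.
Leap years = 102 − 5 + 2 = 99.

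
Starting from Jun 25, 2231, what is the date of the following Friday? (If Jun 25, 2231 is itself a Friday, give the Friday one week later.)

July 1, 2231

Jun 25, 2231 is a Saturday.
From Saturday to the next Friday is 6 days.
Jun 25, 2231 + 6 = Jul 1, 2231.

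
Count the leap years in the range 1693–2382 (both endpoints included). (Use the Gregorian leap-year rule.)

166

Multiples of 4 in [1693,2382]: 172.
Of those, multiples of 100: 7 (not leap unless ÷400).
Multiples of 400: 1.
Leap years = 172 − 7 + 1 = 166.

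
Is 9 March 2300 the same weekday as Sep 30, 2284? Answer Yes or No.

No

From Sep 30, 2284 to Mar 9, 2300 is 5638 days.
5638 mod 7 = 3, so they are different weekdays.
(Sep 30, 2284 is a Tuesday; Mar 9, 2300 is a Friday.)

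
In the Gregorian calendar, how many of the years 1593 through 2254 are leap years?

160

Multiples of 4 in [1593,2254]: 165.
Of those, multiples of 100: 7 (not leap unless ÷400).
Multiples of 400: 2.
Leap years = 165 − 7 + 2 = 160.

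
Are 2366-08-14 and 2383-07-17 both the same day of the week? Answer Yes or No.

From Aug 14, 2366 to Jul 17, 2383 is 6181 days.
6181 mod 7 = 0, so they are the same weekday.
(Aug 14, 2366 is a Sunday; Jul 17, 2383 is a Sunday.)

Yes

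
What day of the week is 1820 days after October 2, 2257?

Friday

First find the weekday of Oct 2, 2257. Doomsday rule: the anchor day for the 2200s is Friday. For year 57: 57÷12 = 4 r 9, and 9÷4 = 2, so 4+9+2 = 15.
Friday + 15 ≡ Saturday — that's 2257's doomsday.
In October the doomsday date is Oct 10.
Oct 2 is 8 days before Oct 10; 8 mod 7 = 1, so Saturday − 1 = Friday.
1820 mod 7 = 0, so 1820 days after a Friday is Friday + 0 = Friday.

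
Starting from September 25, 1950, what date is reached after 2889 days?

+365 (one year) → Sep 25, 1951 (2524 left).
+366 (one year; includes Feb 29, 1952) → Sep 25, 1952 (2158 left).
+365 (one year) → Sep 25, 1953 (1793 left).
+365 (one year) → Sep 25, 1954 (1428 left).
+365 (one year) → Sep 25, 1955 (1063 left).
+366 (one year; includes Feb 29, 1956) → Sep 25, 1956 (697 left).
+365 (one year) → Sep 25, 1957 (332 left).
Sep has 30 days: +6 → Oct 1, 1957 (326 left).
Oct has 31 days: +31 → Nov 1, 1957 (295 left).
Nov has 30 days: +30 → Dec 1, 1957 (265 left).
Dec has 31 days: +31 → Jan 1, 1958 (234 left).
Jan has 31 days: +31 → Feb 1, 1958 (203 left).
Feb has 28 days: +28 → Mar 1, 1958 (175 left).
Mar has 31 days: +31 → Apr 1, 1958 (144 left).
Apr has 30 days: +30 → May 1, 1958 (114 left).
May has 31 days: +31 → Jun 1, 1958 (83 left).
Jun has 30 days: +30 → Jul 1, 1958 (53 left).
Jul has 31 days: +31 → Aug 1, 1958 (22 left).
+22 → Aug 23, 1958.

August 23, 1958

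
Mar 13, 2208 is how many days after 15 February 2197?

Feb 15, 2197 → Feb 15, 2198: 365 days.
Feb 15, 2198 → Feb 15, 2199: 365 days.
Feb 15, 2199 → Feb 15, 2200: 365 days.
Feb 15, 2200 → Feb 15, 2201: 365 days.
Feb 15, 2201 → Feb 15, 2202: 365 days.
Feb 15, 2202 → Feb 15, 2203: 365 days.
Feb 15, 2203 → Feb 15, 2204: 365 days.
Feb 15, 2204 → Feb 15, 2205: 366 days (Feb 29, 2204 is in that span).
Feb 15, 2205 → Feb 15, 2206: 365 days.
Feb 15, 2206 → Feb 15, 2207: 365 days.
Feb 15, 2207 → Mar 15, 2207: 28 days (February has 28).
Mar 15, 2207 → Apr 15, 2207: 31 days (March has 31).
Apr 15, 2207 → May 15, 2207: 30 days (April has 30).
May 15, 2207 → Jun 15, 2207: 31 days (May has 31).
Jun 15, 2207 → Jul 15, 2207: 30 days (June has 30).
Jul 15, 2207 → Aug 15, 2207: 31 days (July has 31).
Aug 15, 2207 → Sep 15, 2207: 31 days (August has 31).
Sep 15, 2207 → Oct 15, 2207: 30 days (September has 30).
Oct 15, 2207 → Nov 15, 2207: 31 days (October has 31).
Nov 15, 2207 → Dec 15, 2207: 30 days (November has 30).
Dec 15, 2207 → Jan 15, 2208: 31 days (December has 31).
Jan 15, 2208 → Feb 15, 2208: 31 days (January has 31).
Feb 15, 2208 → Mar 13, 2208: 27 days.
Total: 4043 days.

4043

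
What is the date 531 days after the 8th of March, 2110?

+365 (one year) → Mar 8, 2111 (166 left).
Mar has 31 days: +24 → Apr 1, 2111 (142 left).
Apr has 30 days: +30 → May 1, 2111 (112 left).
May has 31 days: +31 → Jun 1, 2111 (81 left).
Jun has 30 days: +30 → Jul 1, 2111 (51 left).
Jul has 31 days: +31 → Aug 1, 2111 (20 left).
+20 → Aug 21, 2111.

August 21, 2111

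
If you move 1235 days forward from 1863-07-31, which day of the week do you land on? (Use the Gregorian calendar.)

First find the weekday of Jul 31, 1863. Doomsday rule: the anchor day for the 1800s is Friday. For year 63: 63÷12 = 5 r 3, and 3÷4 = 0, so 5+3+0 = 8.
Friday + 8 ≡ Saturday — that's 1863's doomsday.
In July the doomsday date is Jul 11.
Jul 31 is 20 days after Jul 11; 20 mod 7 = 6, so Saturday + 6 = Friday.
1235 mod 7 = 3, so 1235 days after a Friday is Friday + 3 = Monday.

Monday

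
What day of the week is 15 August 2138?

Doomsday rule: the anchor day for the 2100s is Sunday. For year 38: 38÷12 = 3 r 2, and 2÷4 = 0, so 3+2+0 = 5.
Sunday + 5 ≡ Friday — that's 2138's doomsday.
In August the doomsday date is Aug 8.
Aug 15 is 7 days after Aug 8; 7 mod 7 = 0, so Friday + 0 = Friday.

Friday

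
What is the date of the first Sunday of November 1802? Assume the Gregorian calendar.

November 1, 1802 is a Monday.
The first Sunday is therefore November 7 (6 days later).

November 7, 1802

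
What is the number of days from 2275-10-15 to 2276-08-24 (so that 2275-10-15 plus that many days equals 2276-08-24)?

314

Oct 15, 2275 → Nov 15, 2275: 31 days (October has 31).
Nov 15, 2275 → Dec 15, 2275: 30 days (November has 30).
Dec 15, 2275 → Jan 15, 2276: 31 days (December has 31).
Jan 15, 2276 → Feb 15, 2276: 31 days (January has 31).
Feb 15, 2276 → Mar 15, 2276: 29 days (February has 29).
Mar 15, 2276 → Apr 15, 2276: 31 days (March has 31).
Apr 15, 2276 → May 15, 2276: 30 days (April has 30).
May 15, 2276 → Jun 15, 2276: 31 days (May has 31).
Jun 15, 2276 → Jul 15, 2276: 30 days (June has 30).
Jul 15, 2276 → Aug 15, 2276: 31 days (July has 31).
Aug 15, 2276 → Aug 24, 2276: 9 days.
Total: 314 days.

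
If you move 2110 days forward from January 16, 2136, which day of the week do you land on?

Jan 16, 2136 is a Monday.
2110 mod 7 = 3, so 2110 days after a Monday is Monday + 3 = Thursday.

Thursday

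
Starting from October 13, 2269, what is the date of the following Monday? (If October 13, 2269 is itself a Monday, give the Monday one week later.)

Oct 13, 2269 is a Wednesday.
From Wednesday to the next Monday is 5 days.
Oct 13, 2269 + 5 = Oct 18, 2269.

October 18, 2269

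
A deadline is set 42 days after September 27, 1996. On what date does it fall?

Sep has 30 days: +4 → Oct 1, 1996 (38 left).
Oct has 31 days: +31 → Nov 1, 1996 (7 left).
+7 → Nov 8, 1996.

November 8, 1996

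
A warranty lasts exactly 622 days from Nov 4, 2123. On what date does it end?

+366 (one year; includes Feb 29, 2124) → Nov 4, 2124 (256 left).
Nov has 30 days: +27 → Dec 1, 2124 (229 left).
Dec has 31 days: +31 → Jan 1, 2125 (198 left).
Jan has 31 days: +31 → Feb 1, 2125 (167 left).
Feb has 28 days: +28 → Mar 1, 2125 (139 left).
Mar has 31 days: +31 → Apr 1, 2125 (108 left).
Apr has 30 days: +30 → May 1, 2125 (78 left).
May has 31 days: +31 → Jun 1, 2125 (47 left).
Jun has 30 days: +30 → Jul 1, 2125 (17 left).
+17 → Jul 18, 2125.

July 18, 2125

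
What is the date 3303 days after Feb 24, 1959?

+365 (one year) → Feb 24, 1960 (2938 left).
+366 (one year; includes Feb 29, 1960) → Feb 24, 1961 (2572 left).
+365 (one year) → Feb 24, 1962 (2207 left).
+365 (one year) → Feb 24, 1963 (1842 left).
+365 (one year) → Feb 24, 1964 (1477 left).
+366 (one year; includes Feb 29, 1964) → Feb 24, 1965 (1111 left).
+365 (one year) → Feb 24, 1966 (746 left).
+365 (one year) → Feb 24, 1967 (381 left).
Feb has 28 days: +5 → Mar 1, 1967 (376 left).
Mar has 31 days: +31 → Apr 1, 1967 (345 left).
Apr has 30 days: +30 → May 1, 1967 (315 left).
May has 31 days: +31 → Jun 1, 1967 (284 left).
Jun has 30 days: +30 → Jul 1, 1967 (254 left).
Jul has 31 days: +31 → Aug 1, 1967 (223 left).
Aug has 31 days: +31 → Sep 1, 1967 (192 left).
Sep has 30 days: +30 → Oct 1, 1967 (162 left).
Oct has 31 days: +31 → Nov 1, 1967 (131 left).
Nov has 30 days: +30 → Dec 1, 1967 (101 left).
Dec has 31 days: +31 → Jan 1, 1968 (70 left).
Jan has 31 days: +31 → Feb 1, 1968 (39 left).
Feb has 29 days: +29 → Mar 1, 1968 (10 left).
+10 → Mar 11, 1968.

March 11, 1968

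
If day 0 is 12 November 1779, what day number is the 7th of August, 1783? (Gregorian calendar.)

1364

Nov 12, 1779 → Nov 12, 1780: 366 days (Feb 29, 1780 is in that span).
Nov 12, 1780 → Nov 12, 1781: 365 days.
Nov 12, 1781 → Nov 12, 1782: 365 days.
Nov 12, 1782 → Dec 12, 1782: 30 days (November has 30).
Dec 12, 1782 → Jan 12, 1783: 31 days (December has 31).
Jan 12, 1783 → Feb 12, 1783: 31 days (January has 31).
Feb 12, 1783 → Mar 12, 1783: 28 days (February has 28).
Mar 12, 1783 → Apr 12, 1783: 31 days (March has 31).
Apr 12, 1783 → May 12, 1783: 30 days (April has 30).
May 12, 1783 → Jun 12, 1783: 31 days (May has 31).
Jun 12, 1783 → Jul 12, 1783: 30 days (June has 30).
Jul 12, 1783 → Aug 7, 1783: 26 days.
Total: 1364 days.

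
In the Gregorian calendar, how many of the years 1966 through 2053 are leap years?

Multiples of 4 in [1966,2053]: 22.
Of those, multiples of 100: 1 (not leap unless ÷400).
Multiples of 400: 1.
Leap years = 22 − 1 + 1 = 22.

22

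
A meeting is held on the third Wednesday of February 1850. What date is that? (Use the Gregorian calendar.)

February 1, 1850 is a Friday.
The first Wednesday is therefore February 6 (5 days later).
The third Wednesday is 6 + 2×7 = February 20.

February 20, 1850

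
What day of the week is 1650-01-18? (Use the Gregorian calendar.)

Doomsday rule: the anchor day for the 1600s is Tuesday. For year 50: 50÷12 = 4 r 2, and 2÷4 = 0, so 4+2+0 = 6.
Tuesday + 6 ≡ Monday — that's 1650's doomsday.
In January the doomsday date is Jan 3 (1650 is not a leap year).
Jan 18 is 15 days after Jan 3; 15 mod 7 = 1, so Monday + 1 = Tuesday.

Tuesday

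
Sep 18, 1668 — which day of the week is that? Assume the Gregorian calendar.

Doomsday rule: the anchor day for the 1600s is Tuesday. For year 68: 68÷12 = 5 r 8, and 8÷4 = 2, so 5+8+2 = 15.
Tuesday + 15 ≡ Wednesday — that's 1668's doomsday.
In September the doomsday date is Sep 5.
Sep 18 is 13 days after Sep 5; 13 mod 7 = 6, so Wednesday + 6 = Tuesday.

Tuesday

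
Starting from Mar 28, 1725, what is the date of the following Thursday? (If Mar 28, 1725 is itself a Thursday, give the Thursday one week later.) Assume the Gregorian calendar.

March 29, 1725

Mar 28, 1725 is a Wednesday.
From Wednesday to the next Thursday is 1 day.
Mar 28, 1725 + 1 = Mar 29, 1725.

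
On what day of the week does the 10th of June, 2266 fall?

Sunday

Doomsday rule: the anchor day for the 2200s is Friday. For year 66: 66÷12 = 5 r 6, and 6÷4 = 1, so 5+6+1 = 12.
Friday + 12 ≡ Wednesday — that's 2266's doomsday.
In June the doomsday date is Jun 6.
Jun 10 is 4 days after Jun 6; 4 mod 7 = 4, so Wednesday + 4 = Sunday.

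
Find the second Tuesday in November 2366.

November 8, 2366

November 1, 2366 is a Tuesday.
The first Tuesday is therefore November 1 (same day).
The second Tuesday is 1 + 1×7 = November 8.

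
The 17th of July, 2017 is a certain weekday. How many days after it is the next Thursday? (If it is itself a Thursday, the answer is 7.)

Jul 17, 2017 is a Monday.
From Monday to the next Thursday is 3 days.

3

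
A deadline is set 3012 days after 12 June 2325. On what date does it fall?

September 10, 2333

+365 (one year) → Jun 12, 2326 (2647 left).
+365 (one year) → Jun 12, 2327 (2282 left).
+366 (one year; includes Feb 29, 2328) → Jun 12, 2328 (1916 left).
+365 (one year) → Jun 12, 2329 (1551 left).
+365 (one year) → Jun 12, 2330 (1186 left).
+365 (one year) → Jun 12, 2331 (821 left).
+366 (one year; includes Feb 29, 2332) → Jun 12, 2332 (455 left).
+365 (one year) → Jun 12, 2333 (90 left).
Jun has 30 days: +19 → Jul 1, 2333 (71 left).
Jul has 31 days: +31 → Aug 1, 2333 (40 left).
Aug has 31 days: +31 → Sep 1, 2333 (9 left).
+9 → Sep 10, 2333.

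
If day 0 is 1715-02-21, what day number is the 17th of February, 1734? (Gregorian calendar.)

Feb 21, 1715 → Feb 21, 1716: 365 days.
Feb 21, 1716 → Feb 21, 1717: 366 days (Feb 29, 1716 is in that span).
Feb 21, 1717 → Feb 21, 1718: 365 days.
Feb 21, 1718 → Feb 21, 1719: 365 days.
Feb 21, 1719 → Feb 21, 1720: 365 days.
Feb 21, 1720 → Feb 21, 1721: 366 days (Feb 29, 1720 is in that span).
Feb 21, 1721 → Feb 21, 1722: 365 days.
Feb 21, 1722 → Feb 21, 1723: 365 days.
Feb 21, 1723 → Feb 21, 1724: 365 days.
Feb 21, 1724 → Feb 21, 1725: 366 days (Feb 29, 1724 is in that span).
Feb 21, 1725 → Feb 21, 1726: 365 days.
Feb 21, 1726 → Feb 21, 1727: 365 days.
Feb 21, 1727 → Feb 21, 1728: 365 days.
Feb 21, 1728 → Feb 21, 1729: 366 days (Feb 29, 1728 is in that span).
Feb 21, 1729 → Feb 21, 1730: 365 days.
Feb 21, 1730 → Feb 21, 1731: 365 days.
Feb 21, 1731 → Feb 21, 1732: 365 days.
Feb 21, 1732 → Feb 21, 1733: 366 days (Feb 29, 1732 is in that span).
Feb 21, 1733 → Mar 21, 1733: 28 days (February has 28).
Mar 21, 1733 → Apr 21, 1733: 31 days (March has 31).
Apr 21, 1733 → May 21, 1733: 30 days (April has 30).
May 21, 1733 → Jun 21, 1733: 31 days (May has 31).
Jun 21, 1733 → Jul 21, 1733: 30 days (June has 30).
Jul 21, 1733 → Aug 21, 1733: 31 days (July has 31).
Aug 21, 1733 → Sep 21, 1733: 31 days (August has 31).
Sep 21, 1733 → Oct 21, 1733: 30 days (September has 30).
Oct 21, 1733 → Nov 21, 1733: 31 days (October has 31).
Nov 21, 1733 → Dec 21, 1733: 30 days (November has 30).
Dec 21, 1733 → Jan 21, 1734: 31 days (December has 31).
Jan 21, 1734 → Feb 17, 1734: 27 days.
Total: 6936 days.

6936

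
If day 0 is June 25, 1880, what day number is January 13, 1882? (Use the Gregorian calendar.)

567

Jun 25, 1880 → Jun 25, 1881: 365 days.
Jun 25, 1881 → Jul 25, 1881: 30 days (June has 30).
Jul 25, 1881 → Aug 25, 1881: 31 days (July has 31).
Aug 25, 1881 → Sep 25, 1881: 31 days (August has 31).
Sep 25, 1881 → Oct 25, 1881: 30 days (September has 30).
Oct 25, 1881 → Nov 25, 1881: 31 days (October has 31).
Nov 25, 1881 → Dec 25, 1881: 30 days (November has 30).
Dec 25, 1881 → Jan 13, 1882: 19 days.
Total: 567 days.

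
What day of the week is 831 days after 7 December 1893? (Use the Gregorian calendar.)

Dec 7, 1893 is a Thursday.
831 mod 7 = 5, so 831 days after a Thursday is Thursday + 5 = Tuesday.

Tuesday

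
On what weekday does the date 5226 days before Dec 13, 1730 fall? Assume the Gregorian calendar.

Saturday

Dec 13, 1730 is a Wednesday.
5226 mod 7 = 4, so 5226 days before a Wednesday is Wednesday − 4 = Saturday.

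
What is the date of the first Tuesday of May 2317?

May 1, 2317 is a Tuesday.
The first Tuesday is therefore May 1 (same day).

May 1, 2317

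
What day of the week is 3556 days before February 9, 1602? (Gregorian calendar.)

Saturday

First find the weekday of Feb 9, 1602. Doomsday rule: the anchor day for the 1600s is Tuesday. For year 02: 2÷12 = 0 r 2, and 2÷4 = 0, so 0+2+0 = 2.
Tuesday + 2 ≡ Thursday — that's 1602's doomsday.
In February the doomsday date is Feb 28 (1602 is not a leap year).
Feb 9 is 19 days before Feb 28; 19 mod 7 = 5, so Thursday − 5 = Saturday.
3556 mod 7 = 0, so 3556 days before a Saturday is Saturday − 0 = Saturday.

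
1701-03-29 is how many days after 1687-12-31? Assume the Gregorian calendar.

Dec 31, 1687 → Dec 31, 1688: 366 days (Feb 29, 1688 is in that span).
Dec 31, 1688 → Dec 31, 1689: 365 days.
Dec 31, 1689 → Dec 31, 1690: 365 days.
Dec 31, 1690 → Dec 31, 1691: 365 days.
Dec 31, 1691 → Dec 31, 1692: 366 days (Feb 29, 1692 is in that span).
Dec 31, 1692 → Dec 31, 1693: 365 days.
Dec 31, 1693 → Dec 31, 1694: 365 days.
Dec 31, 1694 → Dec 31, 1695: 365 days.
Dec 31, 1695 → Dec 31, 1696: 366 days (Feb 29, 1696 is in that span).
Dec 31, 1696 → Dec 31, 1697: 365 days.
Dec 31, 1697 → Dec 31, 1698: 365 days.
Dec 31, 1698 → Dec 31, 1699: 365 days.
Dec 31, 1699 → Dec 31, 1700: 365 days.
Dec 31, 1700 → Jan 31, 1701: 31 days (December has 31).
Jan 31, 1701 → Feb 28, 1701: 28 days (January has 31).
Feb 28, 1701 → Mar 28, 1701: 28 days (February has 28).
Mar 28, 1701 → Mar 29, 1701: 1 days.
Total: 4836 days.

4836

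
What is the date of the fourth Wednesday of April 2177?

April 23, 2177

April 1, 2177 is a Tuesday.
The first Wednesday is therefore April 2 (1 days later).
The fourth Wednesday is 2 + 3×7 = April 23.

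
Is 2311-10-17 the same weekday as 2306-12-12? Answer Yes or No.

No

From Dec 12, 2306 to Oct 17, 2311 is 1770 days.
1770 mod 7 = 6, so they are different weekdays.
(Dec 12, 2306 is a Wednesday; Oct 17, 2311 is a Tuesday.)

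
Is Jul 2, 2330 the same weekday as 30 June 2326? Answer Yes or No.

From Jun 30, 2326 to Jul 2, 2330 is 1463 days.
1463 mod 7 = 0, so they are the same weekday.
(Jun 30, 2326 is a Wednesday; Jul 2, 2330 is a Wednesday.)

Yes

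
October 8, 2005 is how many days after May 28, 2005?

133

May 28, 2005 → Jun 28, 2005: 31 days (May has 31).
Jun 28, 2005 → Jul 28, 2005: 30 days (June has 30).
Jul 28, 2005 → Aug 28, 2005: 31 days (July has 31).
Aug 28, 2005 → Sep 28, 2005: 31 days (August has 31).
Sep 28, 2005 → Oct 8, 2005: 10 days.
Total: 133 days.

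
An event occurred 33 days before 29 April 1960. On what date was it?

March 27, 1960

−29 → Mar 31, 1960 (end of Mar, 31 days; 4 left).
−4 → Mar 27, 1960.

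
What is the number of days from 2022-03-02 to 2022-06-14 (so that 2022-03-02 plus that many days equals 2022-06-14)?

104

Mar 2, 2022 → Apr 2, 2022: 31 days (March has 31).
Apr 2, 2022 → May 2, 2022: 30 days (April has 30).
May 2, 2022 → Jun 2, 2022: 31 days (May has 31).
Jun 2, 2022 → Jun 14, 2022: 12 days.
Total: 104 days.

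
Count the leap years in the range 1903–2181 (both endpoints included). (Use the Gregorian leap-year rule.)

Multiples of 4 in [1903,2181]: 70.
Of those, multiples of 100: 2 (not leap unless ÷400).
Multiples of 400: 1.
Leap years = 70 − 2 + 1 = 69.

69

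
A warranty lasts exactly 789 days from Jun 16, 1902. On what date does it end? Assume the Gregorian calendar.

+365 (one year) → Jun 16, 1903 (424 left).
+366 (one year; includes Feb 29, 1904) → Jun 16, 1904 (58 left).
Jun has 30 days: +15 → Jul 1, 1904 (43 left).
Jul has 31 days: +31 → Aug 1, 1904 (12 left).
+12 → Aug 13, 1904.

August 13, 1904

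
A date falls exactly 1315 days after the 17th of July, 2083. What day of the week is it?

First find the weekday of Jul 17, 2083. Doomsday rule: the anchor day for the 2000s is Tuesday. For year 83: 83÷12 = 6 r 11, and 11÷4 = 2, so 6+11+2 = 19.
Tuesday + 19 ≡ Sunday — that's 2083's doomsday.
In July the doomsday date is Jul 11.
Jul 17 is 6 days after Jul 11; 6 mod 7 = 6, so Sunday + 6 = Saturday.
1315 mod 7 = 6, so 1315 days after a Saturday is Saturday + 6 = Friday.

Friday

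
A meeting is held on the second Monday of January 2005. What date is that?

January 1, 2005 is a Saturday.
The first Monday is therefore January 3 (2 days later).
The second Monday is 3 + 1×7 = January 10.

January 10, 2005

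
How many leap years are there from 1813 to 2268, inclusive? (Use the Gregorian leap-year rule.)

Multiples of 4 in [1813,2268]: 114.
Of those, multiples of 100: 4 (not leap unless ÷400).
Multiples of 400: 1.
Leap years = 114 − 4 + 1 = 111.

111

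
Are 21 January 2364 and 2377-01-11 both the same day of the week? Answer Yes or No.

From Jan 21, 2364 to Jan 11, 2377 is 4739 days.
4739 mod 7 = 0, so they are the same weekday.
(Jan 21, 2364 is a Tuesday; Jan 11, 2377 is a Tuesday.)

Yes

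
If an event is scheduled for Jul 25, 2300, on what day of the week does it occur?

Wednesday

Doomsday rule: the anchor day for the 2300s is Wednesday. For year 00: 0÷12 = 0 r 0, and 0÷4 = 0, so 0+0+0 = 0.
Wednesday + 0 ≡ Wednesday — that's 2300's doomsday.
In July the doomsday date is Jul 11.
Jul 25 is 14 days after Jul 11; 14 mod 7 = 0, so Wednesday + 0 = Wednesday.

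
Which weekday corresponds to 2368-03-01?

Friday

Doomsday rule: the anchor day for the 2300s is Wednesday. For year 68: 68÷12 = 5 r 8, and 8÷4 = 2, so 5+8+2 = 15.
Wednesday + 15 ≡ Thursday — that's 2368's doomsday.
In March the doomsday date is Mar 14.
Mar 1 is 13 days before Mar 14; 13 mod 7 = 6, so Thursday − 6 = Friday.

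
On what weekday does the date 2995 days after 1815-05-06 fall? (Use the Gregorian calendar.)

Friday

First find the weekday of May 6, 1815. Doomsday rule: the anchor day for the 1800s is Friday. For year 15: 15÷12 = 1 r 3, and 3÷4 = 0, so 1+3+0 = 4.
Friday + 4 ≡ Tuesday — that's 1815's doomsday.
In May the doomsday date is May 9.
May 6 is 3 days before May 9; 3 mod 7 = 3, so Tuesday − 3 = Saturday.
2995 mod 7 = 6, so 2995 days after a Saturday is Saturday + 6 = Friday.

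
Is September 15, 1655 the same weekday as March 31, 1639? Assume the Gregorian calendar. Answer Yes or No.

From Mar 31, 1639 to Sep 15, 1655 is 6012 days.
6012 mod 7 = 6, so they are different weekdays.
(Mar 31, 1639 is a Thursday; Sep 15, 1655 is a Wednesday.)

No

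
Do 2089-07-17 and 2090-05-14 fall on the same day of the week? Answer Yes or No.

Yes

From Jul 17, 2089 to May 14, 2090 is 301 days.
301 mod 7 = 0, so they are the same weekday.
(Jul 17, 2089 is a Sunday; May 14, 2090 is a Sunday.)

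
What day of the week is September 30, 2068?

Sunday

January 1, 2068 is a Sunday.
Jan 1, 2068 → Feb 1, 2068: 31 days (January has 31).
Feb 1, 2068 → Mar 1, 2068: 29 days (February has 29).
Mar 1, 2068 → Apr 1, 2068: 31 days (March has 31).
Apr 1, 2068 → May 1, 2068: 30 days (April has 30).
May 1, 2068 → Jun 1, 2068: 31 days (May has 31).
Jun 1, 2068 → Jul 1, 2068: 30 days (June has 30).
Jul 1, 2068 → Aug 1, 2068: 31 days (July has 31).
Aug 1, 2068 → Sep 1, 2068: 31 days (August has 31).
Sep 1, 2068 → Sep 30, 2068: 29 days.
Total: 273 days.
273 mod 7 = 0, so Sunday + 0 = Sunday.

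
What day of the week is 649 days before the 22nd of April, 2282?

Monday

Apr 22, 2282 is a Saturday.
649 mod 7 = 5, so 649 days before a Saturday is Saturday − 5 = Monday.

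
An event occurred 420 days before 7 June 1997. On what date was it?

April 13, 1996

−365 (one year) → Jun 7, 1996 (55 left).
−7 → May 31, 1996 (end of May, 31 days; 48 left).
−31 → Apr 30, 1996 (end of Apr, 30 days; 17 left).
−17 → Apr 13, 1996.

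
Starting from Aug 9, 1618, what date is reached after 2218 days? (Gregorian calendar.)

September 4, 1624

+365 (one year) → Aug 9, 1619 (1853 left).
+366 (one year; includes Feb 29, 1620) → Aug 9, 1620 (1487 left).
+365 (one year) → Aug 9, 1621 (1122 left).
+365 (one year) → Aug 9, 1622 (757 left).
+365 (one year) → Aug 9, 1623 (392 left).
Aug has 31 days: +23 → Sep 1, 1623 (369 left).
Sep has 30 days: +30 → Oct 1, 1623 (339 left).
Oct has 31 days: +31 → Nov 1, 1623 (308 left).
Nov has 30 days: +30 → Dec 1, 1623 (278 left).
Dec has 31 days: +31 → Jan 1, 1624 (247 left).
Jan has 31 days: +31 → Feb 1, 1624 (216 left).
Feb has 29 days: +29 → Mar 1, 1624 (187 left).
Mar has 31 days: +31 → Apr 1, 1624 (156 left).
Apr has 30 days: +30 → May 1, 1624 (126 left).
May has 31 days: +31 → Jun 1, 1624 (95 left).
Jun has 30 days: +30 → Jul 1, 1624 (65 left).
Jul has 31 days: +31 → Aug 1, 1624 (34 left).
Aug has 31 days: +31 → Sep 1, 1624 (3 left).
+3 → Sep 4, 1624.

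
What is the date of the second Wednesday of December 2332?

December 1, 2332 is a Thursday.
The first Wednesday is therefore December 7 (6 days later).
The second Wednesday is 7 + 1×7 = December 14.

December 14, 2332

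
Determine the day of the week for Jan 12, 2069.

Saturday

January 1, 2069 is a Tuesday.
Jan 1, 2069 → Jan 12, 2069: 11 days.
Total: 11 days.
11 mod 7 = 4, so Tuesday + 4 = Saturday.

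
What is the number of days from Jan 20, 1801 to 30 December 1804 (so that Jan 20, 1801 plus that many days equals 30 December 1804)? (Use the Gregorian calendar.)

Jan 20, 1801 → Jan 20, 1802: 365 days.
Jan 20, 1802 → Jan 20, 1803: 365 days.
Jan 20, 1803 → Jan 20, 1804: 365 days.
Jan 20, 1804 → Feb 20, 1804: 31 days (January has 31).
Feb 20, 1804 → Mar 20, 1804: 29 days (February has 29).
Mar 20, 1804 → Apr 20, 1804: 31 days (March has 31).
Apr 20, 1804 → May 20, 1804: 30 days (April has 30).
May 20, 1804 → Jun 20, 1804: 31 days (May has 31).
Jun 20, 1804 → Jul 20, 1804: 30 days (June has 30).
Jul 20, 1804 → Aug 20, 1804: 31 days (July has 31).
Aug 20, 1804 → Sep 20, 1804: 31 days (August has 31).
Sep 20, 1804 → Oct 20, 1804: 30 days (September has 30).
Oct 20, 1804 → Nov 20, 1804: 31 days (October has 31).
Nov 20, 1804 → Dec 20, 1804: 30 days (November has 30).
Dec 20, 1804 → Dec 30, 1804: 10 days.
Total: 1440 days.

1440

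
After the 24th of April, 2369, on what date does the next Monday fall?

Apr 24, 2369 is a Thursday.
From Thursday to the next Monday is 4 days.
Apr 24, 2369 + 4 = Apr 28, 2369.

April 28, 2369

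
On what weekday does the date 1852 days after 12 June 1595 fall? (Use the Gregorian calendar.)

Friday

Jun 12, 1595 is a Monday.
1852 mod 7 = 4, so 1852 days after a Monday is Monday + 4 = Friday.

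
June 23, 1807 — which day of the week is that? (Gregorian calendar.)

Tuesday

Doomsday rule: the anchor day for the 1800s is Friday. For year 07: 7÷12 = 0 r 7, and 7÷4 = 1, so 0+7+1 = 8.
Friday + 8 ≡ Saturday — that's 1807's doomsday.
In June the doomsday date is Jun 6.
Jun 23 is 17 days after Jun 6; 17 mod 7 = 3, so Saturday + 3 = Tuesday.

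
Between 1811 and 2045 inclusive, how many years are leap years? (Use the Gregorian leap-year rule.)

Multiples of 4 in [1811,2045]: 59.
Of those, multiples of 100: 2 (not leap unless ÷400).
Multiples of 400: 1.
Leap years = 59 − 2 + 1 = 58.

58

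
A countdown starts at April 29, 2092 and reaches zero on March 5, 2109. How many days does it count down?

Apr 29, 2092 → Apr 29, 2093: 365 days.
Apr 29, 2093 → Apr 29, 2094: 365 days.
Apr 29, 2094 → Apr 29, 2095: 365 days.
Apr 29, 2095 → Apr 29, 2096: 366 days (Feb 29, 2096 is in that span).
Apr 29, 2096 → Apr 29, 2097: 365 days.
Apr 29, 2097 → Apr 29, 2098: 365 days.
Apr 29, 2098 → Apr 29, 2099: 365 days.
Apr 29, 2099 → Apr 29, 2100: 365 days.
Apr 29, 2100 → Apr 29, 2101: 365 days.
Apr 29, 2101 → Apr 29, 2102: 365 days.
Apr 29, 2102 → Apr 29, 2103: 365 days.
Apr 29, 2103 → Apr 29, 2104: 366 days (Feb 29, 2104 is in that span).
Apr 29, 2104 → Apr 29, 2105: 365 days.
Apr 29, 2105 → Apr 29, 2106: 365 days.
Apr 29, 2106 → Apr 29, 2107: 365 days.
Apr 29, 2107 → Apr 29, 2108: 366 days (Feb 29, 2108 is in that span).
Apr 29, 2108 → May 29, 2108: 30 days (April has 30).
May 29, 2108 → Jun 29, 2108: 31 days (May has 31).
Jun 29, 2108 → Jul 29, 2108: 30 days (June has 30).
Jul 29, 2108 → Aug 29, 2108: 31 days (July has 31).
Aug 29, 2108 → Sep 29, 2108: 31 days (August has 31).
Sep 29, 2108 → Oct 29, 2108: 30 days (September has 30).
Oct 29, 2108 → Nov 29, 2108: 31 days (October has 31).
Nov 29, 2108 → Dec 29, 2108: 30 days (November has 30).
Dec 29, 2108 → Jan 29, 2109: 31 days (December has 31).
Jan 29, 2109 → Feb 28, 2109: 30 days (January has 31).
Feb 28, 2109 → Mar 5, 2109: 5 days.
Total: 6153 days.

6153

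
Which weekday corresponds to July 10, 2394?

Sunday

Doomsday rule: the anchor day for the 2300s is Wednesday. For year 94: 94÷12 = 7 r 10, and 10÷4 = 2, so 7+10+2 = 19.
Wednesday + 19 ≡ Monday — that's 2394's doomsday.
In July the doomsday date is Jul 11.
Jul 10 is 1 day before Jul 11; 1 mod 7 = 1, so Monday − 1 = Sunday.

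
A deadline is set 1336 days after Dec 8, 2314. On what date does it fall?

August 5, 2318

+365 (one year) → Dec 8, 2315 (971 left).
+366 (one year; includes Feb 29, 2316) → Dec 8, 2316 (605 left).
+365 (one year) → Dec 8, 2317 (240 left).
Dec has 31 days: +24 → Jan 1, 2318 (216 left).
Jan has 31 days: +31 → Feb 1, 2318 (185 left).
Feb has 28 days: +28 → Mar 1, 2318 (157 left).
Mar has 31 days: +31 → Apr 1, 2318 (126 left).
Apr has 30 days: +30 → May 1, 2318 (96 left).
May has 31 days: +31 → Jun 1, 2318 (65 left).
Jun has 30 days: +30 → Jul 1, 2318 (35 left).
Jul has 31 days: +31 → Aug 1, 2318 (4 left).
+4 → Aug 5, 2318.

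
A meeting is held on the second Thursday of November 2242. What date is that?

November 10, 2242

November 1, 2242 is a Tuesday.
The first Thursday is therefore November 3 (2 days later).
The second Thursday is 3 + 1×7 = November 10.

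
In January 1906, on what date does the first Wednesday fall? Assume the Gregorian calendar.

January 3, 1906

January 1, 1906 is a Monday.
The first Wednesday is therefore January 3 (2 days later).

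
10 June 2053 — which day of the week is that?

Doomsday rule: the anchor day for the 2000s is Tuesday. For year 53: 53÷12 = 4 r 5, and 5÷4 = 1, so 4+5+1 = 10.
Tuesday + 10 ≡ Friday — that's 2053's doomsday.
In June the doomsday date is Jun 6.
Jun 10 is 4 days after Jun 6; 4 mod 7 = 4, so Friday + 4 = Tuesday.

Tuesday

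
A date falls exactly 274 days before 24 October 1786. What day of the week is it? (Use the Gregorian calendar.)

Oct 24, 1786 is a Tuesday.
274 mod 7 = 1, so 274 days before a Tuesday is Tuesday − 1 = Monday.

Monday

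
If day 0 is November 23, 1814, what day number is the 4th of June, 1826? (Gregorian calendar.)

Nov 23, 1814 → Nov 23, 1815: 365 days.
Nov 23, 1815 → Nov 23, 1816: 366 days (Feb 29, 1816 is in that span).
Nov 23, 1816 → Nov 23, 1817: 365 days.
Nov 23, 1817 → Nov 23, 1818: 365 days.
Nov 23, 1818 → Nov 23, 1819: 365 days.
Nov 23, 1819 → Nov 23, 1820: 366 days (Feb 29, 1820 is in that span).
Nov 23, 1820 → Nov 23, 1821: 365 days.
Nov 23, 1821 → Nov 23, 1822: 365 days.
Nov 23, 1822 → Nov 23, 1823: 365 days.
Nov 23, 1823 → Nov 23, 1824: 366 days (Feb 29, 1824 is in that span).
Nov 23, 1824 → Nov 23, 1825: 365 days.
Nov 23, 1825 → Dec 23, 1825: 30 days (November has 30).
Dec 23, 1825 → Jan 23, 1826: 31 days (December has 31).
Jan 23, 1826 → Feb 23, 1826: 31 days (January has 31).
Feb 23, 1826 → Mar 23, 1826: 28 days (February has 28).
Mar 23, 1826 → Apr 23, 1826: 31 days (March has 31).
Apr 23, 1826 → May 23, 1826: 30 days (April has 30).
May 23, 1826 → Jun 4, 1826: 12 days.
Total: 4211 days.

4211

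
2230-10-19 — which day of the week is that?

Tuesday

Doomsday rule: the anchor day for the 2200s is Friday. For year 30: 30÷12 = 2 r 6, and 6÷4 = 1, so 2+6+1 = 9.
Friday + 9 ≡ Sunday — that's 2230's doomsday.
In October the doomsday date is Oct 10.
Oct 19 is 9 days after Oct 10; 9 mod 7 = 2, so Sunday + 2 = Tuesday.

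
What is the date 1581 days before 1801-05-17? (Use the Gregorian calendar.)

−365 (one year) → May 17, 1800 (1216 left).
−365 (one year) → May 17, 1799 (851 left).
−365 (one year) → May 17, 1798 (486 left).
−365 (one year) → May 17, 1797 (121 left).
−17 → Apr 30, 1797 (end of Apr, 30 days; 104 left).
−30 → Mar 31, 1797 (end of Mar, 31 days; 74 left).
−31 → Feb 28, 1797 (end of Feb, 28 days; 43 left).
−28 → Jan 31, 1797 (end of Jan, 31 days; 15 left).
−15 → Jan 16, 1797.

January 16, 1797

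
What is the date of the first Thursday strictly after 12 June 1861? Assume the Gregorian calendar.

June 13, 1861

Jun 12, 1861 is a Wednesday.
From Wednesday to the next Thursday is 1 day.
Jun 12, 1861 + 1 = Jun 13, 1861.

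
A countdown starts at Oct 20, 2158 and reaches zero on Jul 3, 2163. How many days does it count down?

1717

Oct 20, 2158 → Oct 20, 2159: 365 days.
Oct 20, 2159 → Oct 20, 2160: 366 days (Feb 29, 2160 is in that span).
Oct 20, 2160 → Oct 20, 2161: 365 days.
Oct 20, 2161 → Oct 20, 2162: 365 days.
Oct 20, 2162 → Nov 20, 2162: 31 days (October has 31).
Nov 20, 2162 → Dec 20, 2162: 30 days (November has 30).
Dec 20, 2162 → Jan 20, 2163: 31 days (December has 31).
Jan 20, 2163 → Feb 20, 2163: 31 days (January has 31).
Feb 20, 2163 → Mar 20, 2163: 28 days (February has 28).
Mar 20, 2163 → Apr 20, 2163: 31 days (March has 31).
Apr 20, 2163 → May 20, 2163: 30 days (April has 30).
May 20, 2163 → Jun 20, 2163: 31 days (May has 31).
Jun 20, 2163 → Jul 3, 2163: 13 days.
Total: 1717 days.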